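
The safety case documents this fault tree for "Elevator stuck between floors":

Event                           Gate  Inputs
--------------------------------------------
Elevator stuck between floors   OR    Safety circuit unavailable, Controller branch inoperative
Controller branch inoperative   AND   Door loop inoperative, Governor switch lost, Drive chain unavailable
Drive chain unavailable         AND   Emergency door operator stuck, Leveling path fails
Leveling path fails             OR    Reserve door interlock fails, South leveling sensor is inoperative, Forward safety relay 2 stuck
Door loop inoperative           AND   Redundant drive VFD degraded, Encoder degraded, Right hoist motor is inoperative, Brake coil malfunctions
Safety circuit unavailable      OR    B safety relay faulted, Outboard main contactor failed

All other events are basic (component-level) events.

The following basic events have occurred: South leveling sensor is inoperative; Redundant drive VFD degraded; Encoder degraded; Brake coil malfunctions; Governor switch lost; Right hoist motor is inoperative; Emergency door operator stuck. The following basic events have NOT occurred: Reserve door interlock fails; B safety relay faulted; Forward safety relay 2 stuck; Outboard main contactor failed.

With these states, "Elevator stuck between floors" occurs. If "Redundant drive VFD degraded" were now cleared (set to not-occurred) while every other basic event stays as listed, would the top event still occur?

Counterfactual: set "Redundant drive VFD degraded" to not occurred.
Safety circuit unavailable [OR]: B safety relay faulted=not, Outboard main contactor failed=not → no input occurs → does not occur.
Door loop inoperative [AND]: Redundant drive VFD degraded=not, Encoder degraded=occurs, Right hoist motor is inoperative=occurs, Brake coil malfunctions=occurs → not all inputs occur → does not occur.
Leveling path fails [OR]: Reserve door interlock fails=not, South leveling sensor is inoperative=occurs, Forward safety relay 2 stuck=not → at least one input occurs → occurs.
Drive chain unavailable [AND]: Emergency door operator stuck=occurs, Leveling path fails=occurs → all inputs occur → occurs.
Controller branch inoperative [AND]: Door loop inoperative=not, Governor switch lost=occurs, Drive chain unavailable=occurs → not all inputs occur → does not occur.
Elevator stuck between floors [OR]: Safety circuit unavailable=not, Controller branch inoperative=not → no input occurs → does not occur.

No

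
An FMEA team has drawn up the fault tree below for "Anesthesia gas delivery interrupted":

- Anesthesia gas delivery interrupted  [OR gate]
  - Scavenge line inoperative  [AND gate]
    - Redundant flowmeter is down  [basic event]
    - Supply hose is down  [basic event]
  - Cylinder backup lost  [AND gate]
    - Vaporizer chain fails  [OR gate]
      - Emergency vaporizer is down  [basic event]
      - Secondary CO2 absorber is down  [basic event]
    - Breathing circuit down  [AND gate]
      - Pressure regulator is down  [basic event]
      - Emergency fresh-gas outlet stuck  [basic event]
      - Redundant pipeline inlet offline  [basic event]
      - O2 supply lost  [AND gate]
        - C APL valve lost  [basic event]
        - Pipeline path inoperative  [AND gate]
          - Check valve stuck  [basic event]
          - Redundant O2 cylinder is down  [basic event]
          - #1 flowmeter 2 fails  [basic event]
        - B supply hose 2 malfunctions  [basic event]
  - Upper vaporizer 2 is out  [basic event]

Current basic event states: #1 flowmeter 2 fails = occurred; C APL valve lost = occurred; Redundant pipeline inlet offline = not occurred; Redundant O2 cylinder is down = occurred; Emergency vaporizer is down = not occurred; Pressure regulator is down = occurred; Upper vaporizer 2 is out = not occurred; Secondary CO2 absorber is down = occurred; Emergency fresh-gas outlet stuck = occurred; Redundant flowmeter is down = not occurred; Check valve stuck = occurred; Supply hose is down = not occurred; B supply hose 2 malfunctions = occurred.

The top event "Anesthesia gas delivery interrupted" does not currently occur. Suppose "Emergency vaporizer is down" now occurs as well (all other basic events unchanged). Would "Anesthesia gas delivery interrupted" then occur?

No

Counterfactual: set "Emergency vaporizer is down" to occurred.
Scavenge line inoperative [AND]: Redundant flowmeter is down=not, Supply hose is down=not → not all inputs occur → does not occur.
Vaporizer chain fails [OR]: Emergency vaporizer is down=occurs, Secondary CO2 absorber is down=occurs → at least one input occurs → occurs.
Pipeline path inoperative [AND]: Check valve stuck=occurs, Redundant O2 cylinder is down=occurs, #1 flowmeter 2 fails=occurs → all inputs occur → occurs.
O2 supply lost [AND]: C APL valve lost=occurs, Pipeline path inoperative=occurs, B supply hose 2 malfunctions=occurs → all inputs occur → occurs.
Breathing circuit down [AND]: Pressure regulator is down=occurs, Emergency fresh-gas outlet stuck=occurs, Redundant pipeline inlet offline=not, O2 supply lost=occurs → not all inputs occur → does not occur.
Cylinder backup lost [AND]: Vaporizer chain fails=occurs, Breathing circuit down=not → not all inputs occur → does not occur.
Anesthesia gas delivery interrupted [OR]: Scavenge line inoperative=not, Cylinder backup lost=not, Upper vaporizer 2 is out=not → no input occurs → does not occur.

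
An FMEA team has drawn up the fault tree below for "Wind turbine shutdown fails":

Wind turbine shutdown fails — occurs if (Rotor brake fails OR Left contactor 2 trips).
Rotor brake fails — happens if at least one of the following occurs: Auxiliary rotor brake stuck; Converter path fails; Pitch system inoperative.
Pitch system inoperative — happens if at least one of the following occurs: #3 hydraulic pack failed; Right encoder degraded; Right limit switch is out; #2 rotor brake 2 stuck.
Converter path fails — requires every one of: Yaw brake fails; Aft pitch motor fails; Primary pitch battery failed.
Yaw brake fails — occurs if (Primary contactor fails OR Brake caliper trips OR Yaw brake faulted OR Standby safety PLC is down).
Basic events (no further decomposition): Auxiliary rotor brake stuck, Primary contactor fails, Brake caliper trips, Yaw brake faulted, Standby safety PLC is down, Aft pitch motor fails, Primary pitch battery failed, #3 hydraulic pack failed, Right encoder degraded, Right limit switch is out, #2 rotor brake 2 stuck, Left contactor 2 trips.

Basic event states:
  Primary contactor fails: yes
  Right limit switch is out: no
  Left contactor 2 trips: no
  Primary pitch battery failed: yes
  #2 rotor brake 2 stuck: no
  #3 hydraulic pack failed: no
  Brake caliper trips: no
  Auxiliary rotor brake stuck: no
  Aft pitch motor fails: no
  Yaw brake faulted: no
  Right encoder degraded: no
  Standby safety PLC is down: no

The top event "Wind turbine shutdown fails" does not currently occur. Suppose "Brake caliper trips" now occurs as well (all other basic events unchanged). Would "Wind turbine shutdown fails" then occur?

No

Counterfactual: set "Brake caliper trips" to occurred.
Yaw brake fails [OR]: Primary contactor fails=occurs, Brake caliper trips=occurs, Yaw brake faulted=not, Standby safety PLC is down=not → at least one input occurs → occurs.
Converter path fails [AND]: Yaw brake fails=occurs, Aft pitch motor fails=not, Primary pitch battery failed=occurs → not all inputs occur → does not occur.
Pitch system inoperative [OR]: #3 hydraulic pack failed=not, Right encoder degraded=not, Right limit switch is out=not, #2 rotor brake 2 stuck=not → no input occurs → does not occur.
Rotor brake fails [OR]: Auxiliary rotor brake stuck=not, Converter path fails=not, Pitch system inoperative=not → no input occurs → does not occur.
Wind turbine shutdown fails [OR]: Rotor brake fails=not, Left contactor 2 trips=not → no input occurs → does not occur.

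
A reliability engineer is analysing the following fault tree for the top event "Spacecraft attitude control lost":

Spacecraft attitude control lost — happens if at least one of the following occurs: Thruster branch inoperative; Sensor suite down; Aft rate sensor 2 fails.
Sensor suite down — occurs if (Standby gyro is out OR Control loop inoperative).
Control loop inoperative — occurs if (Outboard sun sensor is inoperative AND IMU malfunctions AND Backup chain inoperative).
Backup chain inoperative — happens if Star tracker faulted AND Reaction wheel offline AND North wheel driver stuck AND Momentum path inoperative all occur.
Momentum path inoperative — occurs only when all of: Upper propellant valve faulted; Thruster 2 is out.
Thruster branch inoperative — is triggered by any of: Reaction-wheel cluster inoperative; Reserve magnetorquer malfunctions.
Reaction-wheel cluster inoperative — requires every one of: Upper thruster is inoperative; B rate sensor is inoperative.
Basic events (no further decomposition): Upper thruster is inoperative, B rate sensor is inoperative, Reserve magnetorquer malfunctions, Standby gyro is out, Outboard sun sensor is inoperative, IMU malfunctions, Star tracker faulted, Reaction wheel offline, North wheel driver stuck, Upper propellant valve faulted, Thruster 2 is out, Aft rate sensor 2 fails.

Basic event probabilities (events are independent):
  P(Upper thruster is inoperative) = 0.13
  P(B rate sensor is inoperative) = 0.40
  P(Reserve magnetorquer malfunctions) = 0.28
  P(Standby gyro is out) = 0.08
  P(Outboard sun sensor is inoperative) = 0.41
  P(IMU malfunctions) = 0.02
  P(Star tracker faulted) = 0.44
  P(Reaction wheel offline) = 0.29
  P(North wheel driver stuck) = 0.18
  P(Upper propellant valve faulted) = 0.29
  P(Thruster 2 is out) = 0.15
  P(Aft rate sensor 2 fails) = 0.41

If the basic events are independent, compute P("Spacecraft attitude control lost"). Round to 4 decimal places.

P(Reaction-wheel cluster inoperative) [AND] = 0.13 × 0.40 = 0.052000
P(Thruster branch inoperative) [OR] = 1 − (1−0.052000) × (1−0.28) = 0.317440
P(Momentum path inoperative) [AND] = 0.29 × 0.15 = 0.043500
P(Backup chain inoperative) [AND] = 0.44 × 0.29 × 0.18 × 0.043500 = 0.000999
P(Control loop inoperative) [AND] = 0.41 × 0.02 × 0.000999 = 0.000008
P(Sensor suite down) [OR] = 1 − (1−0.08) × (1−0.000008) = 0.080007
P(Spacecraft attitude control lost) [OR] = 1 − (1−0.317440) × (1−0.080007) × (1−0.41) = 0.629509
Rounded to 4 decimal places: P(Spacecraft attitude control lost) ≈ 0.6295.

0.6295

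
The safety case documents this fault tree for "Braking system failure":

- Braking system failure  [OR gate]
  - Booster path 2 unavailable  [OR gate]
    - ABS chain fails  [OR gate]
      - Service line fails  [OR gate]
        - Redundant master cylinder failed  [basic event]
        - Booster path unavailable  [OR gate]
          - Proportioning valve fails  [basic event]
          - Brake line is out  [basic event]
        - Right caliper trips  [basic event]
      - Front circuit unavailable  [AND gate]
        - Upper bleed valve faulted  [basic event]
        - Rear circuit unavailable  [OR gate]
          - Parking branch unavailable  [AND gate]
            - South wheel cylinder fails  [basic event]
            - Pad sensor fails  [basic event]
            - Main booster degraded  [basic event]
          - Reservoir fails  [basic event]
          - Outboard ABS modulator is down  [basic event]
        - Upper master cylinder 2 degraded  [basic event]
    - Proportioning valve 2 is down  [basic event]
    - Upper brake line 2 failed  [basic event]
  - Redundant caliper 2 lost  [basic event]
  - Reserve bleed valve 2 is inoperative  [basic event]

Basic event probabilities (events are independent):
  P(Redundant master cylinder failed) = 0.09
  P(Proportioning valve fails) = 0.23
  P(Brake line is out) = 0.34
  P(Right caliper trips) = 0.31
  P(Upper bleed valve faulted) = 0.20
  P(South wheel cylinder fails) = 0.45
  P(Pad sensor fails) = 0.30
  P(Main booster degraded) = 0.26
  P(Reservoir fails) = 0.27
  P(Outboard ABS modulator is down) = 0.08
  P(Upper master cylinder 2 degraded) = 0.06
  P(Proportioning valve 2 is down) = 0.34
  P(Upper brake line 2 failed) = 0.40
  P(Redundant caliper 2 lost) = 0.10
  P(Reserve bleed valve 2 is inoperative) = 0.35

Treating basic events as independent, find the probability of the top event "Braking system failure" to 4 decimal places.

P(Booster path unavailable) [OR] = 1 − (1−0.23) × (1−0.34) = 0.491800
P(Service line fails) [OR] = 1 − (1−0.09) × (1−0.491800) × (1−0.31) = 0.680901
P(Parking branch unavailable) [AND] = 0.45 × 0.30 × 0.26 = 0.035100
P(Rear circuit unavailable) [OR] = 1 − (1−0.035100) × (1−0.27) × (1−0.08) = 0.351973
P(Front circuit unavailable) [AND] = 0.20 × 0.351973 × 0.06 = 0.004224
P(ABS chain fails) [OR] = 1 − (1−0.680901) × (1−0.004224) = 0.682249
P(Booster path 2 unavailable) [OR] = 1 − (1−0.682249) × (1−0.34) × (1−0.40) = 0.874171
P(Braking system failure) [OR] = 1 − (1−0.874171) × (1−0.10) × (1−0.35) = 0.926390
Rounded to 4 decimal places: P(Braking system failure) ≈ 0.9264.

0.9264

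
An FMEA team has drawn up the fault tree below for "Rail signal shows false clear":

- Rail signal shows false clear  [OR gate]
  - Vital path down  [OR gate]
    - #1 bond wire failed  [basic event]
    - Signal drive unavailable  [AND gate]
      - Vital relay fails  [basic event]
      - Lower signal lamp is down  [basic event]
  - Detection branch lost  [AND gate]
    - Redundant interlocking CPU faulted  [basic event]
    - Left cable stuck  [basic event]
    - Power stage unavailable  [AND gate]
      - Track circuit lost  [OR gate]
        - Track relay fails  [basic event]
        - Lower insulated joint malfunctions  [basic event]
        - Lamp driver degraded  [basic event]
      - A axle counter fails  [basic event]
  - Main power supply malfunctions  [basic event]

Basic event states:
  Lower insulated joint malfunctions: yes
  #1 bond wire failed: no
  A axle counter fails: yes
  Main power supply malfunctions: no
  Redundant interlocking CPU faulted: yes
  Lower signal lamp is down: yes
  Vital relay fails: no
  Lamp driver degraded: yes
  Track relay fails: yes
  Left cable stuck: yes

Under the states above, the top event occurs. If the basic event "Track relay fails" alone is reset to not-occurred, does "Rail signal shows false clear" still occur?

Yes

Counterfactual: set "Track relay fails" to not occurred.
Signal drive unavailable [AND]: Vital relay fails=not, Lower signal lamp is down=occurs → not all inputs occur → does not occur.
Vital path down [OR]: #1 bond wire failed=not, Signal drive unavailable=not → no input occurs → does not occur.
Track circuit lost [OR]: Track relay fails=not, Lower insulated joint malfunctions=occurs, Lamp driver degraded=occurs → at least one input occurs → occurs.
Power stage unavailable [AND]: Track circuit lost=occurs, A axle counter fails=occurs → all inputs occur → occurs.
Detection branch lost [AND]: Redundant interlocking CPU faulted=occurs, Left cable stuck=occurs, Power stage unavailable=occurs → all inputs occur → occurs.
Rail signal shows false clear [OR]: Vital path down=not, Detection branch lost=occurs, Main power supply malfunctions=not → at least one input occurs → occurs.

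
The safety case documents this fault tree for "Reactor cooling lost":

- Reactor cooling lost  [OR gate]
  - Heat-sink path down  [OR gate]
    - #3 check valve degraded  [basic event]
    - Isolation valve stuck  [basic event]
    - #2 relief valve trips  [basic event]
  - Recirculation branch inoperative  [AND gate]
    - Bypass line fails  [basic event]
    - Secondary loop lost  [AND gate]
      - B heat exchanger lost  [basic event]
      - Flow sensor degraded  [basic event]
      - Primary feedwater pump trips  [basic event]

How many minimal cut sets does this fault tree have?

4

Heat-sink path down [OR]: union of children's cut sets → 3 cut set(s).
Secondary loop lost [AND]: one cut set from each child combined → 1 × 1 × 1 = 1 cut set(s).
Recirculation branch inoperative [AND]: one cut set from each child combined → 1 × 1 = 1 cut set(s).
Reactor cooling lost [OR]: union of children's cut sets → 4 cut set(s).
Minimal cut sets: {#3 check valve degraded}; {Isolation valve stuck}; {#2 relief valve trips}; {B heat exchanger lost, Bypass line fails, Flow sensor degraded, Primary feedwater pump trips}.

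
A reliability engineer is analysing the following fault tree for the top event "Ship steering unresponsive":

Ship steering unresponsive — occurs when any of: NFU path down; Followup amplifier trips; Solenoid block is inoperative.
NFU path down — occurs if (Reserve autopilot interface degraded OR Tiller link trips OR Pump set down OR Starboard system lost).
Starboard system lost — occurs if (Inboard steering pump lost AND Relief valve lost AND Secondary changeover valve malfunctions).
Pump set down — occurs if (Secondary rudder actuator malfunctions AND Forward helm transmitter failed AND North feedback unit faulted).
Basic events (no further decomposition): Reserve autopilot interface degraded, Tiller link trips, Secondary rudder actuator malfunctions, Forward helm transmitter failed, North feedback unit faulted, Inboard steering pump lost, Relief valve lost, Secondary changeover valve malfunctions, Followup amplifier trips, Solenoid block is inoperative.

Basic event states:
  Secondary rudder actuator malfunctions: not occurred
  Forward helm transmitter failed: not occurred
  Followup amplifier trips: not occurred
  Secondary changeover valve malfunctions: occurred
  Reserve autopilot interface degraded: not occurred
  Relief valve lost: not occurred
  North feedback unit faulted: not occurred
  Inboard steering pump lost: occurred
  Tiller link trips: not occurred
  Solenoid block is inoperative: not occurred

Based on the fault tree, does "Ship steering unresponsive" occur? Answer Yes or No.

Pump set down [AND]: Secondary rudder actuator malfunctions=not, Forward helm transmitter failed=not, North feedback unit faulted=not → not all inputs occur → does not occur.
Starboard system lost [AND]: Inboard steering pump lost=occurs, Relief valve lost=not, Secondary changeover valve malfunctions=occurs → not all inputs occur → does not occur.
NFU path down [OR]: Reserve autopilot interface degraded=not, Tiller link trips=not, Pump set down=not, Starboard system lost=not → no input occurs → does not occur.
Ship steering unresponsive [OR]: NFU path down=not, Followup amplifier trips=not, Solenoid block is inoperative=not → no input occurs → does not occur.

No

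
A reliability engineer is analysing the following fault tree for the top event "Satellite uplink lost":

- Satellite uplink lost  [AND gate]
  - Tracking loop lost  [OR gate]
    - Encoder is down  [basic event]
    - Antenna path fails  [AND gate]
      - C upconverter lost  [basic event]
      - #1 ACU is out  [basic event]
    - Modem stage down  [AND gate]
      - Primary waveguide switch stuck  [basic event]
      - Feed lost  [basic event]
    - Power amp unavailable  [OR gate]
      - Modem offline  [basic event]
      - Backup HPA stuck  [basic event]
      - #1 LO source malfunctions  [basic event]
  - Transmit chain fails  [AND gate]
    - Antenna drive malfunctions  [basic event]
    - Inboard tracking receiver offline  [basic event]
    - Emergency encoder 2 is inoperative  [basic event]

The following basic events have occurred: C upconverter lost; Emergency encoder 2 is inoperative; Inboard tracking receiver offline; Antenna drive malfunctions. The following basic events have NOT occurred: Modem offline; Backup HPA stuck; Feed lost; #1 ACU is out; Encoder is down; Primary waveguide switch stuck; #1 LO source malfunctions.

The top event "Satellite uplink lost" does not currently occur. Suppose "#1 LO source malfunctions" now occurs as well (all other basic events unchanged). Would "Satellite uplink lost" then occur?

Yes

Counterfactual: set "#1 LO source malfunctions" to occurred.
Antenna path fails [AND]: C upconverter lost=occurs, #1 ACU is out=not → not all inputs occur → does not occur.
Modem stage down [AND]: Primary waveguide switch stuck=not, Feed lost=not → not all inputs occur → does not occur.
Power amp unavailable [OR]: Modem offline=not, Backup HPA stuck=not, #1 LO source malfunctions=occurs → at least one input occurs → occurs.
Tracking loop lost [OR]: Encoder is down=not, Antenna path fails=not, Modem stage down=not, Power amp unavailable=occurs → at least one input occurs → occurs.
Transmit chain fails [AND]: Antenna drive malfunctions=occurs, Inboard tracking receiver offline=occurs, Emergency encoder 2 is inoperative=occurs → all inputs occur → occurs.
Satellite uplink lost [AND]: Tracking loop lost=occurs, Transmit chain fails=occurs → all inputs occur → occurs.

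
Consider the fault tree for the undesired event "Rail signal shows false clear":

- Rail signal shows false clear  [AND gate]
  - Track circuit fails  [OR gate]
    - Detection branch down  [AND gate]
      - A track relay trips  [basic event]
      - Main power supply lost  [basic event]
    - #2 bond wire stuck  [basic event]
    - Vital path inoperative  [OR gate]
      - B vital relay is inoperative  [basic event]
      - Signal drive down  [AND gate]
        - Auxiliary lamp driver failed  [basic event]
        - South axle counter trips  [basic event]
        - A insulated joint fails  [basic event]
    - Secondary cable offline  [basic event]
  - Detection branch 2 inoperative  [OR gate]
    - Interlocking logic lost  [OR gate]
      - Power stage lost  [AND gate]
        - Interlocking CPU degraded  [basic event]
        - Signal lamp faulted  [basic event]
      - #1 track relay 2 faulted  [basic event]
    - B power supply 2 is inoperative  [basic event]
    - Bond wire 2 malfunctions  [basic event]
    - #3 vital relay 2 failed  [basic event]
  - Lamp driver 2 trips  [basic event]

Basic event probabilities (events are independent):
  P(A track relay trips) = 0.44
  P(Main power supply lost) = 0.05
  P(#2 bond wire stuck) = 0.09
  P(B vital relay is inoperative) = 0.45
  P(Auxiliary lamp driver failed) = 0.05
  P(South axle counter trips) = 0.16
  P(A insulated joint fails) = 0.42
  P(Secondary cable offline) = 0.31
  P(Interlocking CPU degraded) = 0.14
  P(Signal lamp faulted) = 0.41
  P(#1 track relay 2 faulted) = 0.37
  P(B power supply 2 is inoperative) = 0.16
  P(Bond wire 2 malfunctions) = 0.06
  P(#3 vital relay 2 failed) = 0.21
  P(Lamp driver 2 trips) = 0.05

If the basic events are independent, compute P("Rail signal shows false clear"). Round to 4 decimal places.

P(Detection branch down) [AND] = 0.44 × 0.05 = 0.022000
P(Signal drive down) [AND] = 0.05 × 0.16 × 0.42 = 0.003360
P(Vital path inoperative) [OR] = 1 − (1−0.45) × (1−0.003360) = 0.451848
P(Track circuit fails) [OR] = 1 − (1−0.022000) × (1−0.09) × (1−0.451848) × (1−0.31) = 0.663387
P(Power stage lost) [AND] = 0.14 × 0.41 = 0.057400
P(Interlocking logic lost) [OR] = 1 − (1−0.057400) × (1−0.37) = 0.406162
P(Detection branch 2 inoperative) [OR] = 1 − (1−0.406162) × (1−0.16) × (1−0.06) × (1−0.21) = 0.629573
P(Rail signal shows false clear) [AND] = 0.663387 × 0.629573 × 0.05 = 0.020883
Rounded to 4 decimal places: P(Rail signal shows false clear) ≈ 0.0209.

0.0209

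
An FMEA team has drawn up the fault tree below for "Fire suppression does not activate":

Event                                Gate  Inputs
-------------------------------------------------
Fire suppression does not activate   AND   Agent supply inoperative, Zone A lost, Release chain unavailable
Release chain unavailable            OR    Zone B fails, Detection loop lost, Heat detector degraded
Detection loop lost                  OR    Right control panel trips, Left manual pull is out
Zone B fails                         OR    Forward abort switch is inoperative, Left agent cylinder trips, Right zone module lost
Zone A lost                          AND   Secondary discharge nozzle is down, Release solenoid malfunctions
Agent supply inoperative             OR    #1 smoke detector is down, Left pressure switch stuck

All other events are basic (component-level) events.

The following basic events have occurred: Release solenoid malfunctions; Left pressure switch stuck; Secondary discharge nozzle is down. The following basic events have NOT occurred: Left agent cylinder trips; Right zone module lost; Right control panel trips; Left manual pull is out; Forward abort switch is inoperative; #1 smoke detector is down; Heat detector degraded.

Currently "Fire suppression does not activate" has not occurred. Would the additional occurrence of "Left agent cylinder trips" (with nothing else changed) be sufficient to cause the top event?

Counterfactual: set "Left agent cylinder trips" to occurred.
Agent supply inoperative [OR]: #1 smoke detector is down=not, Left pressure switch stuck=occurs → at least one input occurs → occurs.
Zone A lost [AND]: Secondary discharge nozzle is down=occurs, Release solenoid malfunctions=occurs → all inputs occur → occurs.
Zone B fails [OR]: Forward abort switch is inoperative=not, Left agent cylinder trips=occurs, Right zone module lost=not → at least one input occurs → occurs.
Detection loop lost [OR]: Right control panel trips=not, Left manual pull is out=not → no input occurs → does not occur.
Release chain unavailable [OR]: Zone B fails=occurs, Detection loop lost=not, Heat detector degraded=not → at least one input occurs → occurs.
Fire suppression does not activate [AND]: Agent supply inoperative=occurs, Zone A lost=occurs, Release chain unavailable=occurs → all inputs occur → occurs.

Yes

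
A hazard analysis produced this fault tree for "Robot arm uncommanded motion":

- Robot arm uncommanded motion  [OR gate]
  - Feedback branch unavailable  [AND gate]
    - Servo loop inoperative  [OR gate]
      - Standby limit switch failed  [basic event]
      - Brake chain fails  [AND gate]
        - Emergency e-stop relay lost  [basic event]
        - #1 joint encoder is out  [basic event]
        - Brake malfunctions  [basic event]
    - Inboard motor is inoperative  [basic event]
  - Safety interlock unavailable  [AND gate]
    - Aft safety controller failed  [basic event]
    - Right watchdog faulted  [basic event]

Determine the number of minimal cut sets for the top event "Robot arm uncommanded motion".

3

Brake chain fails [AND]: one cut set from each child combined → 1 × 1 × 1 = 1 cut set(s).
Servo loop inoperative [OR]: union of children's cut sets → 2 cut set(s).
Feedback branch unavailable [AND]: one cut set from each child combined → 2 × 1 = 2 cut set(s).
Safety interlock unavailable [AND]: one cut set from each child combined → 1 × 1 = 1 cut set(s).
Robot arm uncommanded motion [OR]: union of children's cut sets → 3 cut set(s).
Minimal cut sets: {Inboard motor is inoperative, Standby limit switch failed}; {#1 joint encoder is out, Brake malfunctions, Emergency e-stop relay lost, Inboard motor is inoperative}; {Aft safety controller failed, Right watchdog faulted}.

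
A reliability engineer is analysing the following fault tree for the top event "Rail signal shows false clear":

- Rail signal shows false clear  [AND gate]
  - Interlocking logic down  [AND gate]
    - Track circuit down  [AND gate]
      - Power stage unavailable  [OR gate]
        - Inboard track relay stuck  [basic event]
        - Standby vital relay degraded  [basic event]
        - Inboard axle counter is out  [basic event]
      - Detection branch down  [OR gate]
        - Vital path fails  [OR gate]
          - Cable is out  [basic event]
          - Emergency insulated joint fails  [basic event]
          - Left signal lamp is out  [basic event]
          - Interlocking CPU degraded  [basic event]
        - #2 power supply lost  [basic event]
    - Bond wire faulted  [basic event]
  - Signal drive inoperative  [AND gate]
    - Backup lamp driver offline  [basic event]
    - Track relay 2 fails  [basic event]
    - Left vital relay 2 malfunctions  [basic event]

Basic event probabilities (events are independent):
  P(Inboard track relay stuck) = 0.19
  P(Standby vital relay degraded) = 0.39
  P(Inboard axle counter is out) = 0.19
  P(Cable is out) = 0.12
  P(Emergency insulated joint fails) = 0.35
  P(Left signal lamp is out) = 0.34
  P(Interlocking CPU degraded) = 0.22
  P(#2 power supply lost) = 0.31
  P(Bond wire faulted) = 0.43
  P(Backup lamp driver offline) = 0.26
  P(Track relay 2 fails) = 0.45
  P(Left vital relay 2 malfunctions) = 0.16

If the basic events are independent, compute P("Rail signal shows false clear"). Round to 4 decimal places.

P(Power stage unavailable) [OR] = 1 − (1−0.19) × (1−0.39) × (1−0.19) = 0.599779
P(Vital path fails) [OR] = 1 − (1−0.12) × (1−0.35) × (1−0.34) × (1−0.22) = 0.705534
P(Detection branch down) [OR] = 1 − (1−0.705534) × (1−0.31) = 0.796818
P(Track circuit down) [AND] = 0.599779 × 0.796818 = 0.477915
P(Interlocking logic down) [AND] = 0.477915 × 0.43 = 0.205503
P(Signal drive inoperative) [AND] = 0.26 × 0.45 × 0.16 = 0.018720
P(Rail signal shows false clear) [AND] = 0.205503 × 0.018720 = 0.003847
Rounded to 4 decimal places: P(Rail signal shows false clear) ≈ 0.0038.

0.0038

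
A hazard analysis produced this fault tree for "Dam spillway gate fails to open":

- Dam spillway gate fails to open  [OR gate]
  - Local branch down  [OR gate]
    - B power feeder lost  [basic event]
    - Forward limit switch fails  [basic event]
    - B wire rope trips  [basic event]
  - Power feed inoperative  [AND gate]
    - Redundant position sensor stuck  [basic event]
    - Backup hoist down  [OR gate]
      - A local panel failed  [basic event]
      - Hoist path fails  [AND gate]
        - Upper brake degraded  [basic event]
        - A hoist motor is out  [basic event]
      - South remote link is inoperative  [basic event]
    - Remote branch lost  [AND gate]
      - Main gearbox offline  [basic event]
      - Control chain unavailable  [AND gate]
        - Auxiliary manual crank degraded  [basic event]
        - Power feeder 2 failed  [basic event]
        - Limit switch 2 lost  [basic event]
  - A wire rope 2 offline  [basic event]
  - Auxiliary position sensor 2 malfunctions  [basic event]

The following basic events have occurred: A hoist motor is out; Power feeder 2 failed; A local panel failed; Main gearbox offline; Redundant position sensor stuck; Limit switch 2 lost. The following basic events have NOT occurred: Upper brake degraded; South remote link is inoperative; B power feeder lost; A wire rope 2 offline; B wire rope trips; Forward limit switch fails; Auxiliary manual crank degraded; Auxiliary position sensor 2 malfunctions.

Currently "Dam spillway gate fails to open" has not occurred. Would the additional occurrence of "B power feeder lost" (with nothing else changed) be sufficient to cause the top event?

Counterfactual: set "B power feeder lost" to occurred.
Local branch down [OR]: B power feeder lost=occurs, Forward limit switch fails=not, B wire rope trips=not → at least one input occurs → occurs.
Hoist path fails [AND]: Upper brake degraded=not, A hoist motor is out=occurs → not all inputs occur → does not occur.
Backup hoist down [OR]: A local panel failed=occurs, Hoist path fails=not, South remote link is inoperative=not → at least one input occurs → occurs.
Control chain unavailable [AND]: Auxiliary manual crank degraded=not, Power feeder 2 failed=occurs, Limit switch 2 lost=occurs → not all inputs occur → does not occur.
Remote branch lost [AND]: Main gearbox offline=occurs, Control chain unavailable=not → not all inputs occur → does not occur.
Power feed inoperative [AND]: Redundant position sensor stuck=occurs, Backup hoist down=occurs, Remote branch lost=not → not all inputs occur → does not occur.
Dam spillway gate fails to open [OR]: Local branch down=occurs, Power feed inoperative=not, A wire rope 2 offline=not, Auxiliary position sensor 2 malfunctions=not → at least one input occurs → occurs.

Yes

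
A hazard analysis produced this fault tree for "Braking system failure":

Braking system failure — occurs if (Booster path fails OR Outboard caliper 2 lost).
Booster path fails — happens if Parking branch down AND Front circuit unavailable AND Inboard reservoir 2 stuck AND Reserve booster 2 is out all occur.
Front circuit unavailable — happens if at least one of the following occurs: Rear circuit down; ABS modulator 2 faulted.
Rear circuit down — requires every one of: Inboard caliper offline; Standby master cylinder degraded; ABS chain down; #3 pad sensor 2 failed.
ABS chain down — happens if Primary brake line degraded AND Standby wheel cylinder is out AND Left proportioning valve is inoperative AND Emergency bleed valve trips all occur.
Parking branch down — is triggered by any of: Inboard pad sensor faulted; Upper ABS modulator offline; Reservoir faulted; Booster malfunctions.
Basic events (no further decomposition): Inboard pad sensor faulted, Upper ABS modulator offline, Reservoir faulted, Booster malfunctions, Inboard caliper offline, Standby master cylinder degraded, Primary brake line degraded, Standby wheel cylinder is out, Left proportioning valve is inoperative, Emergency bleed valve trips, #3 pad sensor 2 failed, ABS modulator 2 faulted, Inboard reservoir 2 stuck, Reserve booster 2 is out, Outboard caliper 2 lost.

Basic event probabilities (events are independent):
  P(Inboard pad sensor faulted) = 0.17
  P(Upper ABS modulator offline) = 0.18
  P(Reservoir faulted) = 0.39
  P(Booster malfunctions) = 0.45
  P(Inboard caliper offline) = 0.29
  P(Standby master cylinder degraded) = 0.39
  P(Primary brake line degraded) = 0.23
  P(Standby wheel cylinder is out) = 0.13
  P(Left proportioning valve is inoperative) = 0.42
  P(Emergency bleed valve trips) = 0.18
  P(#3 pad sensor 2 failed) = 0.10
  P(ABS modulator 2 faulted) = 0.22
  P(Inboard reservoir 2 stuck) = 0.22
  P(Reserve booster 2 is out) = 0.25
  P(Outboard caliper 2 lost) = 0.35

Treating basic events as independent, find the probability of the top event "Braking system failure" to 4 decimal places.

0.3561

P(Parking branch down) [OR] = 1 − (1−0.17) × (1−0.18) × (1−0.39) × (1−0.45) = 0.771659
P(ABS chain down) [AND] = 0.23 × 0.13 × 0.42 × 0.18 = 0.002260
P(Rear circuit down) [AND] = 0.29 × 0.39 × 0.002260 × 0.10 = 0.000026
P(Front circuit unavailable) [OR] = 1 − (1−0.000026) × (1−0.22) = 0.220020
P(Booster path fails) [AND] = 0.771659 × 0.220020 × 0.22 × 0.25 = 0.009338
P(Braking system failure) [OR] = 1 − (1−0.009338) × (1−0.35) = 0.356070
Rounded to 4 decimal places: P(Braking system failure) ≈ 0.3561.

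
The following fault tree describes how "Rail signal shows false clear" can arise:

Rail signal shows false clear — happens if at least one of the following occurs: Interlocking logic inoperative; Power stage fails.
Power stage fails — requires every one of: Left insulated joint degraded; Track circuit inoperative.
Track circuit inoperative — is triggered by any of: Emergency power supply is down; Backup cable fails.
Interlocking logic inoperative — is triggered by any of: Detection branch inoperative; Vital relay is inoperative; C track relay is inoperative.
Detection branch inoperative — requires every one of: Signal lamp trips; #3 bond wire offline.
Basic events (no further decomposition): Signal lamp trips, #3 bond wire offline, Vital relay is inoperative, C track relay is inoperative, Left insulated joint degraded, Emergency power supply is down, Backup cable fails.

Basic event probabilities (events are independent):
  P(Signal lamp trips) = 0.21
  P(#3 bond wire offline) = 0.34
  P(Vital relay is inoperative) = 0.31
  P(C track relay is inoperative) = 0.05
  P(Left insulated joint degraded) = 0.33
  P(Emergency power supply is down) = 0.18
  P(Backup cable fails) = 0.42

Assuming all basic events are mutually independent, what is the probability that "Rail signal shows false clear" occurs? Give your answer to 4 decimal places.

0.4966

P(Detection branch inoperative) [AND] = 0.21 × 0.34 = 0.071400
P(Interlocking logic inoperative) [OR] = 1 − (1−0.071400) × (1−0.31) × (1−0.05) = 0.391303
P(Track circuit inoperative) [OR] = 1 − (1−0.18) × (1−0.42) = 0.524400
P(Power stage fails) [AND] = 0.33 × 0.524400 = 0.173052
P(Rail signal shows false clear) [OR] = 1 − (1−0.391303) × (1−0.173052) = 0.496639
Rounded to 4 decimal places: P(Rail signal shows false clear) ≈ 0.4966.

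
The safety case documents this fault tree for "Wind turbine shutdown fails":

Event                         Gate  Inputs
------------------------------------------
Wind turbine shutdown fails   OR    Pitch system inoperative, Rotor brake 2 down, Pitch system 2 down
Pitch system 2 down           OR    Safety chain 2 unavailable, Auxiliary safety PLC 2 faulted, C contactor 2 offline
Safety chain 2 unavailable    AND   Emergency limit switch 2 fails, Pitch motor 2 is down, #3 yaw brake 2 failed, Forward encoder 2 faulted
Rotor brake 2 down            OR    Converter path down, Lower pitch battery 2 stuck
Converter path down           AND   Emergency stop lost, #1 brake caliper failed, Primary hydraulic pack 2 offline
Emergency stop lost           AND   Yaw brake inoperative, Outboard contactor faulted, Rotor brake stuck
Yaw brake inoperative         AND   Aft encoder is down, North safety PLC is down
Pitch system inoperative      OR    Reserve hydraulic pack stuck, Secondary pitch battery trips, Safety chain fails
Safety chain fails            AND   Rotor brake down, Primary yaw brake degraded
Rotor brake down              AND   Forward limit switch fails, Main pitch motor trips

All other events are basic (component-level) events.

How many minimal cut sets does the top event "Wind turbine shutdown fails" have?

Rotor brake down [AND]: one cut set from each child combined → 1 × 1 = 1 cut set(s).
Safety chain fails [AND]: one cut set from each child combined → 1 × 1 = 1 cut set(s).
Pitch system inoperative [OR]: union of children's cut sets → 3 cut set(s).
Yaw brake inoperative [AND]: one cut set from each child combined → 1 × 1 = 1 cut set(s).
Emergency stop lost [AND]: one cut set from each child combined → 1 × 1 × 1 = 1 cut set(s).
Converter path down [AND]: one cut set from each child combined → 1 × 1 × 1 = 1 cut set(s).
Rotor brake 2 down [OR]: union of children's cut sets → 2 cut set(s).
Safety chain 2 unavailable [AND]: one cut set from each child combined → 1 × 1 × 1 × 1 = 1 cut set(s).
Pitch system 2 down [OR]: union of children's cut sets → 3 cut set(s).
Wind turbine shutdown fails [OR]: union of children's cut sets → 8 cut set(s).
Minimal cut sets: {Reserve hydraulic pack stuck}; {Secondary pitch battery trips}; {Forward limit switch fails, Main pitch motor trips, Primary yaw brake degraded}; {#1 brake caliper failed, Aft encoder is down, North safety PLC is down, Outboard contactor faulted, Primary hydraulic pack 2 offline, Rotor brake stuck}; {Lower pitch battery 2 stuck}; {#3 yaw brake 2 failed, Emergency limit switch 2 fails, Forward encoder 2 faulted, Pitch motor 2 is down}; {Auxiliary safety PLC 2 faulted}; {C contactor 2 offline}.

8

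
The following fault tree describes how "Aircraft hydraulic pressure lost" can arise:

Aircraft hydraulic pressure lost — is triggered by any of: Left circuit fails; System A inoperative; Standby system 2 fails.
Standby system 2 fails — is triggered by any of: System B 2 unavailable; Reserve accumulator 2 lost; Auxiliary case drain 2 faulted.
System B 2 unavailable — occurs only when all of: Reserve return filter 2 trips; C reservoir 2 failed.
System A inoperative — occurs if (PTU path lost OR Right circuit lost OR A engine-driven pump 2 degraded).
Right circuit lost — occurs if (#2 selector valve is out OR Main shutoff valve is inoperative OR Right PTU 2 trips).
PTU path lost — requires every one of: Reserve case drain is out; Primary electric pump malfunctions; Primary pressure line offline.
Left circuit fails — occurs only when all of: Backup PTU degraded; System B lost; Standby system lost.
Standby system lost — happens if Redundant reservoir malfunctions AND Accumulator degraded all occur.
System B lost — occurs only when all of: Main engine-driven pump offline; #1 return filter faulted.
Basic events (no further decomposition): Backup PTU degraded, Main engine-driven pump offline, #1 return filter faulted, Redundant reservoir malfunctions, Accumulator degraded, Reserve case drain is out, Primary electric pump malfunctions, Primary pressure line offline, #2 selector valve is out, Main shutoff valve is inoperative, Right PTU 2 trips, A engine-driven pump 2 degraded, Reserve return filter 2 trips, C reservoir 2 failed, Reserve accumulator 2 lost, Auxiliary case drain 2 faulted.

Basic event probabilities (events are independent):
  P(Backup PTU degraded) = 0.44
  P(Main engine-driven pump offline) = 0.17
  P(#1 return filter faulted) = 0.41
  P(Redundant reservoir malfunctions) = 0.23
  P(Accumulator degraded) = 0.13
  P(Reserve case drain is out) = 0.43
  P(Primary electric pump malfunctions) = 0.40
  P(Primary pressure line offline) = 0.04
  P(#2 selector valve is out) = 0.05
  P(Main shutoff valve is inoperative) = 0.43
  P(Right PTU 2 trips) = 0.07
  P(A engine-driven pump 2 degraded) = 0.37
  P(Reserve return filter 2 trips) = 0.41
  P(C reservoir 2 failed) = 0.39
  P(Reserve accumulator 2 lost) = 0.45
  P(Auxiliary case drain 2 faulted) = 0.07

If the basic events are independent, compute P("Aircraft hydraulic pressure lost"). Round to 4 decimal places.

0.8647

P(System B lost) [AND] = 0.17 × 0.41 = 0.069700
P(Standby system lost) [AND] = 0.23 × 0.13 = 0.029900
P(Left circuit fails) [AND] = 0.44 × 0.069700 × 0.029900 = 0.000917
P(PTU path lost) [AND] = 0.43 × 0.40 × 0.04 = 0.006880
P(Right circuit lost) [OR] = 1 − (1−0.05) × (1−0.43) × (1−0.07) = 0.496405
P(System A inoperative) [OR] = 1 − (1−0.006880) × (1−0.496405) × (1−0.37) = 0.684918
P(System B 2 unavailable) [AND] = 0.41 × 0.39 = 0.159900
P(Standby system 2 fails) [OR] = 1 − (1−0.159900) × (1−0.45) × (1−0.07) = 0.570289
P(Aircraft hydraulic pressure lost) [OR] = 1 − (1−0.000917) × (1−0.684918) × (1−0.570289) = 0.864730
Rounded to 4 decimal places: P(Aircraft hydraulic pressure lost) ≈ 0.8647.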